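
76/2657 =76/2657 = 0.03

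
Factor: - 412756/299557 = -2^2*17^( - 1)* 19^1*67^( - 1 )*263^( - 1)*5431^1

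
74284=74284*1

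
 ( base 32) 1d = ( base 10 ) 45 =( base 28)1H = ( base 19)27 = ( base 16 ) 2D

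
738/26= 369/13 = 28.38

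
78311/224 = 349 + 135/224 = 349.60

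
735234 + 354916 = 1090150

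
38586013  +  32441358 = 71027371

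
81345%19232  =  4417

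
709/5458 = 709/5458 = 0.13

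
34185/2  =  34185/2= 17092.50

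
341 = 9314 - 8973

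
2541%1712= 829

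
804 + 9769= 10573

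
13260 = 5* 2652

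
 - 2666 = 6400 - 9066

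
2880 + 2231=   5111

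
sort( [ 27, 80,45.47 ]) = [27,45.47, 80 ]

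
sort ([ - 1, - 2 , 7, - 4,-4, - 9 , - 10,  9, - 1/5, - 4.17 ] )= [ - 10,-9, - 4.17 , - 4, - 4, - 2, - 1, - 1/5, 7,9]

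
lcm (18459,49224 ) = 147672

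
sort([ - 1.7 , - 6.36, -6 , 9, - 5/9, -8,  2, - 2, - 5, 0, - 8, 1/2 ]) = [- 8, - 8,  -  6.36, - 6,-5, - 2 , - 1.7,-5/9 , 0, 1/2, 2,9]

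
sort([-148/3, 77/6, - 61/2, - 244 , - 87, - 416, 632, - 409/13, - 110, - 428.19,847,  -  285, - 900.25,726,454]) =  [ - 900.25 , - 428.19 , - 416 , - 285,-244, - 110, - 87, - 148/3, - 409/13 , -61/2, 77/6,  454,  632,726,847]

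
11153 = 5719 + 5434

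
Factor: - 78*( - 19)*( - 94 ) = -139308 = -2^2 * 3^1*13^1*19^1*47^1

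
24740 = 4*6185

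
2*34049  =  68098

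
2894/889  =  2894/889 = 3.26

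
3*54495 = 163485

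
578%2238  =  578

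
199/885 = 199/885 = 0.22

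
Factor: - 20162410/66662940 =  -2^( - 1) * 3^( - 1)*37^1*54493^1*1111049^(- 1) = -  2016241/6666294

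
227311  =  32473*7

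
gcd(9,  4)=1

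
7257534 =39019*186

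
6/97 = 6/97 =0.06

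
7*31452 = 220164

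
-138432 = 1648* ( - 84 ) 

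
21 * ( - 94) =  - 1974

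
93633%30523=2064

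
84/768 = 7/64 = 0.11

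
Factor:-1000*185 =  - 2^3*5^4*37^1=-  185000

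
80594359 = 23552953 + 57041406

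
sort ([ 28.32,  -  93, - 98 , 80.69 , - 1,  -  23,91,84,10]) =[-98, - 93, -23, - 1 , 10,28.32, 80.69,  84, 91]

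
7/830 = 7/830=0.01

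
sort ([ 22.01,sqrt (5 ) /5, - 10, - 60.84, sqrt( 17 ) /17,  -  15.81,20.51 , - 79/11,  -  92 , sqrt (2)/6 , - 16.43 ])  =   [ - 92, - 60.84,  -  16.43, - 15.81, - 10, - 79/11,sqrt( 2 ) /6,  sqrt(17) /17,  sqrt(5)/5,20.51,22.01 ] 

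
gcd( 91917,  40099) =1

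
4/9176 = 1/2294 = 0.00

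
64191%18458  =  8817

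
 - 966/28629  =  -322/9543 = - 0.03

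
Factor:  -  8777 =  - 67^1*131^1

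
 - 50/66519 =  - 1 +66469/66519 = - 0.00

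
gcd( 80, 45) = 5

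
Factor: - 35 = - 5^1*7^1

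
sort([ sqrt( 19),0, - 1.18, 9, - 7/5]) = [ - 7/5 ,-1.18, 0 , sqrt(19),9]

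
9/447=3/149  =  0.02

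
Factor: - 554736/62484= - 364/41 = - 2^2*7^1*13^1*41^( - 1)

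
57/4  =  14+1/4 = 14.25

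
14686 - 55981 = - 41295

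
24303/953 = 24303/953 = 25.50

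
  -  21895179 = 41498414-63393593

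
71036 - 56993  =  14043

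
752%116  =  56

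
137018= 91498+45520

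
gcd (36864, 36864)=36864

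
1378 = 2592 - 1214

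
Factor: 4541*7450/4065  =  6766090/813 = 2^1*3^( - 1 )*5^1*19^1*149^1*239^1*271^( - 1 ) 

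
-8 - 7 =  - 15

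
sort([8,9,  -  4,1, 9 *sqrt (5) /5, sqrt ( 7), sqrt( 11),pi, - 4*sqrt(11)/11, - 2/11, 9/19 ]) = [ - 4, - 4*sqrt(11 ) /11, - 2/11, 9/19 , 1, sqrt( 7), pi, sqrt( 11), 9*sqrt( 5) /5, 8, 9]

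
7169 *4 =28676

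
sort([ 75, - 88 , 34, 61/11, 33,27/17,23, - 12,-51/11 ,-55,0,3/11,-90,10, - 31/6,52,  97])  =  [ - 90, - 88, - 55,- 12,  -  31/6,  -  51/11, 0, 3/11  ,  27/17,61/11,10,23,33 , 34,52,75,97]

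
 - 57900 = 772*(-75)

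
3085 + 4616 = 7701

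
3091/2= 1545 + 1/2 = 1545.50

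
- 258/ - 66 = 3 + 10/11 =3.91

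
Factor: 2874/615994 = 3/643 = 3^1*643^( - 1 )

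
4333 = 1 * 4333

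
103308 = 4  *25827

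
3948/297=1316/99  =  13.29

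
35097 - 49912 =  - 14815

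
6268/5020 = 1567/1255 = 1.25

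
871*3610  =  3144310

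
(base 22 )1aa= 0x2CA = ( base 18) 23c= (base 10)714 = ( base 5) 10324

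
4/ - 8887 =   -  1 + 8883/8887 = - 0.00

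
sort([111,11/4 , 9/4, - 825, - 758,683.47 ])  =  [ - 825, - 758,9/4 , 11/4 , 111, 683.47]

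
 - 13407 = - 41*327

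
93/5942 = 93/5942 =0.02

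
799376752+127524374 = 926901126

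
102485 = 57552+44933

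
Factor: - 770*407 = -313390 = - 2^1*5^1*7^1*11^2*37^1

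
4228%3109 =1119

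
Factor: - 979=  - 11^1*89^1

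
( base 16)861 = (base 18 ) 6b3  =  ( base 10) 2145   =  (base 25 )3AK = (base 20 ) 575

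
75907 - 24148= 51759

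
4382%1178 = 848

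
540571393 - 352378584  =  188192809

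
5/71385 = 1/14277 =0.00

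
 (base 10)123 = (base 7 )234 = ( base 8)173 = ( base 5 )443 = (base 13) 96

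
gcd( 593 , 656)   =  1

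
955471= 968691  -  13220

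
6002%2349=1304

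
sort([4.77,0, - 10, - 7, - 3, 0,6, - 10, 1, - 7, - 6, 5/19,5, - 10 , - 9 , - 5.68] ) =[-10, - 10, - 10, - 9 , - 7, - 7, - 6, - 5.68,-3 , 0,0,5/19, 1, 4.77, 5, 6]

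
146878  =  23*6386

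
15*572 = 8580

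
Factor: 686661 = 3^1*228887^1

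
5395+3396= 8791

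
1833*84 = 153972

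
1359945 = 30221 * 45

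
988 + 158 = 1146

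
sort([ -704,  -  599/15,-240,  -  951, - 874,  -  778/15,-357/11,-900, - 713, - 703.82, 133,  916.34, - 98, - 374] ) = [-951, - 900, - 874, - 713,-704, - 703.82,-374, - 240, -98, - 778/15 , - 599/15,- 357/11, 133, 916.34] 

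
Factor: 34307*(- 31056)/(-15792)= 3170947/47=13^2*29^1*47^( - 1)*647^1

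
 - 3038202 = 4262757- 7300959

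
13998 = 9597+4401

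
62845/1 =62845 = 62845.00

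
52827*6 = 316962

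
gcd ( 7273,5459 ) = 1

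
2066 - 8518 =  - 6452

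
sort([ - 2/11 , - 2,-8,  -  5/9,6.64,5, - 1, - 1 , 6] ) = [- 8,-2,-1, - 1, - 5/9, - 2/11, 5,6,6.64]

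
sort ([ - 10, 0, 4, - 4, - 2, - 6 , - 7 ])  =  [ - 10, - 7, - 6, - 4, - 2,0, 4 ]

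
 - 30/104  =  -1+37/52 = - 0.29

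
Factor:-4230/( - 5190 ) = 3^1*47^1*173^( - 1)=141/173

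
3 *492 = 1476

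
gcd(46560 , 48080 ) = 80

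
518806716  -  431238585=87568131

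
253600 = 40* 6340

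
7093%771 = 154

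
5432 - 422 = 5010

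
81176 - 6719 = 74457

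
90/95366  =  45/47683=0.00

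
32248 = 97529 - 65281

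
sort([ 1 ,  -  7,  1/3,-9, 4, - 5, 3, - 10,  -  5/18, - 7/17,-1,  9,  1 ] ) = [ - 10,  -  9, - 7, - 5,-1, - 7/17,-5/18, 1/3,1, 1,3,4, 9 ]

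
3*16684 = 50052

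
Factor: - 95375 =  - 5^3*7^1*109^1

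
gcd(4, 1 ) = 1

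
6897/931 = 363/49 = 7.41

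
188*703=132164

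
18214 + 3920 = 22134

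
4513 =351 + 4162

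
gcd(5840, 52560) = 5840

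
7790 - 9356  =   - 1566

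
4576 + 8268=12844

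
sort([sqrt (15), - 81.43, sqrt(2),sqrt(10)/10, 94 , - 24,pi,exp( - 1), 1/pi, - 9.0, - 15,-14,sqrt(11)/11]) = [-81.43, - 24, - 15, -14, - 9.0,sqrt( 11) /11,sqrt( 10 ) /10,1/pi,exp(-1) , sqrt( 2), pi,sqrt( 15 ), 94 ]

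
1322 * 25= 33050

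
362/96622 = 181/48311 = 0.00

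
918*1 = 918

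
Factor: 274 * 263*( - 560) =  - 2^5*5^1*7^1*137^1*263^1 = -40354720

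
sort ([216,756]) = [ 216 , 756 ] 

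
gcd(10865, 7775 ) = 5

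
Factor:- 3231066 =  - 2^1*3^1*538511^1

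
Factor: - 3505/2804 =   -  2^( - 2)*5^1= - 5/4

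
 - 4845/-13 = 372 + 9/13 = 372.69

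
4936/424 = 617/53 = 11.64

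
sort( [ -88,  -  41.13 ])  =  [- 88,-41.13 ]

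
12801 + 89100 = 101901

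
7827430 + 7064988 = 14892418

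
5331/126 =1777/42 = 42.31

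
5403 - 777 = 4626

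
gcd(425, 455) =5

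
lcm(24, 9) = 72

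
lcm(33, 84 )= 924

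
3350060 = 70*47858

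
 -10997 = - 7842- 3155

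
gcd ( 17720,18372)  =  4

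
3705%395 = 150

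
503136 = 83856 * 6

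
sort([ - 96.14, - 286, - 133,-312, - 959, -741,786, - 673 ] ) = [ - 959, - 741,- 673, - 312,  -  286,-133, - 96.14,786] 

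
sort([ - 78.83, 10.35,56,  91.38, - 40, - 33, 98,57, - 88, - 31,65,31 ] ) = [ - 88, -78.83 , - 40,- 33, - 31 , 10.35, 31,56,57,65,  91.38, 98 ] 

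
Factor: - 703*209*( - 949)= 139433723=11^1*13^1*19^2 * 37^1*  73^1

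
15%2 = 1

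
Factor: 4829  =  11^1 * 439^1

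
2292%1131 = 30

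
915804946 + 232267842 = 1148072788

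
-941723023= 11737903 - 953460926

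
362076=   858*422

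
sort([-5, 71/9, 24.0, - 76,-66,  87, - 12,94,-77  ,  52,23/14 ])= [- 77, - 76, - 66, - 12,- 5, 23/14,71/9, 24.0 , 52,87,94 ] 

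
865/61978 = 865/61978  =  0.01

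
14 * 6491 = 90874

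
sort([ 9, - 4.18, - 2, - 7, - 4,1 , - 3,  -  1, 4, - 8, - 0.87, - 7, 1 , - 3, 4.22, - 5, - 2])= [ - 8 , - 7, - 7,  -  5, - 4.18,-4, - 3, - 3,- 2, - 2 ,-1, - 0.87,1, 1, 4, 4.22,9]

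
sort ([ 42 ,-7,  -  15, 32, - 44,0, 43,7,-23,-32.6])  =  [-44, - 32.6, - 23, - 15, - 7, 0,7,  32, 42,  43 ]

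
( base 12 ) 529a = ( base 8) 21526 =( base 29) alr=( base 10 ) 9046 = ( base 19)1612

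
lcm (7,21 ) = 21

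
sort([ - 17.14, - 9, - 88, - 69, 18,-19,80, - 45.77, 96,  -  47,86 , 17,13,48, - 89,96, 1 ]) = [  -  89, - 88,-69, - 47,-45.77,-19, - 17.14,  -  9, 1,13,17,18 , 48,  80,86,96,96]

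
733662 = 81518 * 9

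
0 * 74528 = 0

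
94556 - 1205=93351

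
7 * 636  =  4452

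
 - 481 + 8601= 8120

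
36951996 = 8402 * 4398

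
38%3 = 2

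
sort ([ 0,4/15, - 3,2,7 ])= [ - 3,0 , 4/15,  2, 7] 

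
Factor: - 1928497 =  - 17^2*6673^1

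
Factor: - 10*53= - 2^1*5^1*53^1 = -530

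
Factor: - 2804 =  - 2^2*701^1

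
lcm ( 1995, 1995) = 1995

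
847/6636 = 121/948 = 0.13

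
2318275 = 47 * 49325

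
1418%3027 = 1418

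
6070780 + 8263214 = 14333994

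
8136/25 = 325 + 11/25 = 325.44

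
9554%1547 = 272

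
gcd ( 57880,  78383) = 1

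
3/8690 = 3/8690= 0.00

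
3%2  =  1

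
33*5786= 190938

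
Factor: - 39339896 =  - 2^3*461^1*10667^1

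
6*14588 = 87528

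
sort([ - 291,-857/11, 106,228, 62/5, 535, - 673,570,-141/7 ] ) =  [ - 673, -291, - 857/11, - 141/7,62/5, 106, 228,535,570 ] 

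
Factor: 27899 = 23^1 * 1213^1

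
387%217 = 170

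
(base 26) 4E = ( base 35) 3D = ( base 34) 3g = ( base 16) 76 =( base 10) 118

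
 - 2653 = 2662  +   - 5315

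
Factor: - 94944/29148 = -7912/2429=- 2^3  *  7^(- 1)*23^1  *  43^1 * 347^( - 1 )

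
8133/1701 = 4 + 443/567 = 4.78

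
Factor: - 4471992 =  - 2^3*3^2*7^1*19^1 * 467^1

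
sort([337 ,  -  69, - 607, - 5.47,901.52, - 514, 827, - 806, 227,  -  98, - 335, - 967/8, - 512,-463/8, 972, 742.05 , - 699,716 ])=[ - 806, - 699, - 607, - 514, - 512, - 335,- 967/8, - 98,-69,  -  463/8, - 5.47, 227,337,716,742.05, 827,901.52, 972]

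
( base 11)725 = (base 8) 1552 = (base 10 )874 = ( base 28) 136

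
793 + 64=857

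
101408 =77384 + 24024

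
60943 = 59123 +1820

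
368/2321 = 368/2321 = 0.16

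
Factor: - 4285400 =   -  2^3 * 5^2*7^1*3061^1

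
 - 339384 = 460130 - 799514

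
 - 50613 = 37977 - 88590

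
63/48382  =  63/48382= 0.00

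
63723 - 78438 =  - 14715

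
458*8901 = 4076658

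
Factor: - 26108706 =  - 2^1*3^1*13^1*334727^1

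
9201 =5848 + 3353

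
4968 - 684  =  4284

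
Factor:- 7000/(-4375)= 8/5 = 2^3 * 5^( -1) 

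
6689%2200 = 89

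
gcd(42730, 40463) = 1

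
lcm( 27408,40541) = 1945968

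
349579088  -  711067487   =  -361488399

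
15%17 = 15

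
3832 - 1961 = 1871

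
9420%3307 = 2806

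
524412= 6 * 87402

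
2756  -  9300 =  - 6544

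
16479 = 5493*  3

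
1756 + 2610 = 4366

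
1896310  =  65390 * 29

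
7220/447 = 7220/447= 16.15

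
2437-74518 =-72081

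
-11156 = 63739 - 74895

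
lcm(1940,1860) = 180420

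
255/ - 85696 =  - 1 + 85441/85696 = - 0.00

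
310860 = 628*495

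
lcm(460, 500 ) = 11500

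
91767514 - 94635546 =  -2868032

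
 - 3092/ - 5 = 618  +  2/5 = 618.40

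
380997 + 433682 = 814679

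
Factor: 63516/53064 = 2^( - 1 ) * 3^( - 1)*11^( - 1 )*79^1 = 79/66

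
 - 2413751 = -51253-2362498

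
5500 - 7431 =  - 1931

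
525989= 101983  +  424006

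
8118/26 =4059/13=312.23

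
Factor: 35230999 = 35230999^1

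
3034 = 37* 82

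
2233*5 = 11165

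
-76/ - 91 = 76/91= 0.84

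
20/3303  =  20/3303=0.01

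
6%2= 0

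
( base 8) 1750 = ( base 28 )17K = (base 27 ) 1A1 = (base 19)2EC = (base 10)1000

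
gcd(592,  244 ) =4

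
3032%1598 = 1434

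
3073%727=165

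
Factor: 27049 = 11^1 * 2459^1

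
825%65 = 45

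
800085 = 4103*195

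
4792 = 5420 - 628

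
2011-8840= - 6829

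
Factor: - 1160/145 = -2^3 = - 8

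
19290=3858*5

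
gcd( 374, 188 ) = 2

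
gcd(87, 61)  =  1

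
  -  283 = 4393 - 4676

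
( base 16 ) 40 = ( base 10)64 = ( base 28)28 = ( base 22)2k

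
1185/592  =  2 + 1/592 = 2.00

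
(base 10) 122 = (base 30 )42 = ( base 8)172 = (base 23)57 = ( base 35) 3h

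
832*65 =54080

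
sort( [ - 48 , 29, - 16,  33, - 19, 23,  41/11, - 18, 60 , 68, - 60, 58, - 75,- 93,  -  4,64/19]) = [- 93 , - 75, - 60,-48,-19,-18,-16, - 4, 64/19, 41/11, 23,  29, 33,  58, 60,68 ]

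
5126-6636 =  - 1510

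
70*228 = 15960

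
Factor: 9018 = 2^1*3^3*167^1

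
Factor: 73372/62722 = 2^1* 11^( - 1 )* 13^1*17^1*83^1*2851^( - 1) = 36686/31361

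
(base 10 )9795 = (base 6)113203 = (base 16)2643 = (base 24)h03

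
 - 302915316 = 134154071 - 437069387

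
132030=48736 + 83294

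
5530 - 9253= - 3723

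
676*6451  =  4360876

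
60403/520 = 60403/520  =  116.16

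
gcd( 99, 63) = 9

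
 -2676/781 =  - 2676/781 = - 3.43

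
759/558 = 1 + 67/186 = 1.36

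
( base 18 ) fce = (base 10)5090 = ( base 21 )bb8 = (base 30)5JK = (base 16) 13E2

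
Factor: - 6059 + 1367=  - 2^2*3^1*17^1 * 23^1 =- 4692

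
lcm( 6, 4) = 12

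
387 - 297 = 90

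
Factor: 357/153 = 3^( - 1 )* 7^1 = 7/3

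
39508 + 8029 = 47537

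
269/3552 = 269/3552 = 0.08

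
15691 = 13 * 1207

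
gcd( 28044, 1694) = 2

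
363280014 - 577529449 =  - 214249435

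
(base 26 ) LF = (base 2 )1000110001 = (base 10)561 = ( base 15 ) 276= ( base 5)4221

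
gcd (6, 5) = 1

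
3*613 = 1839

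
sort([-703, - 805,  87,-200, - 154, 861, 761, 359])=[-805,-703,-200, - 154, 87, 359, 761,861]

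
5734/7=5734/7=819.14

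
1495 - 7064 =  - 5569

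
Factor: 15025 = 5^2*601^1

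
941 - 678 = 263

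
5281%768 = 673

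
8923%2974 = 1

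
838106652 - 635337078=202769574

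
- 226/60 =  - 4+7/30 = - 3.77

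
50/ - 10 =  - 5/1 = -5.00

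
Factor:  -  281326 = -2^1*140663^1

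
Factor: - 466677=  - 3^2 * 51853^1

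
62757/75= 836 + 19/25 = 836.76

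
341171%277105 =64066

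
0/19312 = 0 = 0.00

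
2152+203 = 2355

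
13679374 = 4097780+9581594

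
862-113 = 749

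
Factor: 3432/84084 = 2/49= 2^1*7^(-2 )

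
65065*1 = 65065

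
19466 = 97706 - 78240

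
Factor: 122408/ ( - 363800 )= -5^( -2)  *  11^1*13^1*17^( - 1)  =  - 143/425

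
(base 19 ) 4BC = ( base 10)1665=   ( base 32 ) 1K1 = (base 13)9B1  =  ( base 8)3201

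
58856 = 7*8408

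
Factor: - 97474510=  - 2^1 * 5^1 *7^1 * 29^1*48017^1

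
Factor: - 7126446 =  - 2^1*3^1 * 1187741^1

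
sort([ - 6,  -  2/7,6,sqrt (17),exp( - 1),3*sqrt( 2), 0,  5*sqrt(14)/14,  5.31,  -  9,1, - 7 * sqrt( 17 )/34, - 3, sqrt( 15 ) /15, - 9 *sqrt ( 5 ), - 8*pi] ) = [-8 * pi, - 9*sqrt (5), - 9, - 6, - 3,  -  7*sqrt(17) /34,-2/7,0, sqrt( 15)/15, exp(-1 ),1,5 * sqrt (14 )/14,sqrt(17 ), 3*sqrt(2 ), 5.31, 6]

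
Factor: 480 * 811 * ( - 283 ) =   -  2^5*3^1*5^1*283^1*811^1= - 110166240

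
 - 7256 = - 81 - 7175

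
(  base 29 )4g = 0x84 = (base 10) 132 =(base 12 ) B0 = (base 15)8C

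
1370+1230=2600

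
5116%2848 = 2268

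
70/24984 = 35/12492 = 0.00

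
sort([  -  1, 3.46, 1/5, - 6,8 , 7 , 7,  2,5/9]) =[- 6,- 1, 1/5, 5/9,2, 3.46, 7,  7,8]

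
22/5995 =2/545= 0.00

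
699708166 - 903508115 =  - 203799949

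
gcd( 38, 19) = 19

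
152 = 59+93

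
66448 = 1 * 66448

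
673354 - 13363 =659991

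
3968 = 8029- 4061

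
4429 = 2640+1789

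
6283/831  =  7+466/831 = 7.56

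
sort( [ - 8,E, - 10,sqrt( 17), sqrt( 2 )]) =[- 10, - 8,sqrt( 2),E, sqrt( 17) ] 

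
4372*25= 109300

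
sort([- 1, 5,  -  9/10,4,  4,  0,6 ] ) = [  -  1 , - 9/10, 0, 4,4, 5,6]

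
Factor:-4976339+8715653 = 3739314 = 2^1* 3^1 *19^1*32801^1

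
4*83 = 332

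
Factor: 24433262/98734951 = 2^1 * 35617^1 *287857^( - 1 ) = 71234/287857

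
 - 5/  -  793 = 5/793  =  0.01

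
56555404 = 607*93172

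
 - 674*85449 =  - 57592626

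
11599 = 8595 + 3004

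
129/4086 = 43/1362= 0.03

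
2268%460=428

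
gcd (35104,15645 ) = 1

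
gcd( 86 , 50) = 2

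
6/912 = 1/152= 0.01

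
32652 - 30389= 2263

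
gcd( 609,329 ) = 7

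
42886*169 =7247734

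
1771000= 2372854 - 601854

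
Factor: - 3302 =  - 2^1*13^1*127^1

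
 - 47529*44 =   -  2091276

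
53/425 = 53/425  =  0.12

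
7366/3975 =1 + 3391/3975 = 1.85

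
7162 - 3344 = 3818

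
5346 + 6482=11828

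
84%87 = 84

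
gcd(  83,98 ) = 1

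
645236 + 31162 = 676398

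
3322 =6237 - 2915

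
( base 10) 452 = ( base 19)14f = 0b111000100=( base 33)dn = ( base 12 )318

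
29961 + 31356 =61317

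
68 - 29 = 39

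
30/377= 30/377 = 0.08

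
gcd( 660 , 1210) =110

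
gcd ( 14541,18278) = 37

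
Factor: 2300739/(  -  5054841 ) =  -3^(- 1 )*7^1*11^ ( - 1 )*89^1*1231^1*51059^ (-1) =- 766913/1684947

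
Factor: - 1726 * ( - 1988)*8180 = 28067935840  =  2^5*5^1*7^1*71^1*409^1*863^1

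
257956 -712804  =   - 454848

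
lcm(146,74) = 5402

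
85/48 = 85/48=   1.77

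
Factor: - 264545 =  - 5^1 *157^1*337^1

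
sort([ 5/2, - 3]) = [ - 3,5/2]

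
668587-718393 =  - 49806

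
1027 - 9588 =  - 8561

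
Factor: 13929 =3^1*4643^1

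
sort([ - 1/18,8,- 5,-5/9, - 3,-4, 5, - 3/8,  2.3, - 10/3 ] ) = [ - 5, - 4,-10/3,- 3 , - 5/9,- 3/8,-1/18,  2.3,5,8]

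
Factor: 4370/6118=5/7 = 5^1*7^(  -  1 ) 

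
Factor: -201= - 3^1*67^1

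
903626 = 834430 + 69196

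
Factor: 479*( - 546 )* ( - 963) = 2^1 * 3^3*7^1*13^1*107^1*479^1 =251857242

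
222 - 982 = -760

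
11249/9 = 11249/9 = 1249.89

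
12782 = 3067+9715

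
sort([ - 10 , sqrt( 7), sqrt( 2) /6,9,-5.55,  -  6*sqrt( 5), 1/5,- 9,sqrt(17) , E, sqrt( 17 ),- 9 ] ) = [ - 6 * sqrt (5), - 10 , - 9,-9, - 5.55, 1/5, sqrt( 2)/6,sqrt(7),  E, sqrt(17 ),  sqrt ( 17 ),9]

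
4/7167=4/7167 = 0.00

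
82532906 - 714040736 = - 631507830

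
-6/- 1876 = 3/938 = 0.00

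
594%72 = 18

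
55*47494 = 2612170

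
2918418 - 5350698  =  -2432280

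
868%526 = 342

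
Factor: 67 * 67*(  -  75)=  - 336675 = - 3^1 * 5^2*67^2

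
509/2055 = 509/2055 = 0.25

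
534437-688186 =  - 153749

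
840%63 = 21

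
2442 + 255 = 2697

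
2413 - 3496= - 1083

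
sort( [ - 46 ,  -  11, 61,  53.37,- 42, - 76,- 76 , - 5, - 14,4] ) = [-76, - 76, - 46,-42, - 14, - 11, - 5,4,53.37 , 61] 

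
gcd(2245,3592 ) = 449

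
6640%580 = 260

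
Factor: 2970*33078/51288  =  8186805/4274 = 2^( - 1)*3^3 *5^1*11^1*37^1 * 149^1*2137^(  -  1)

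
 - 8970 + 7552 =- 1418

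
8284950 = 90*92055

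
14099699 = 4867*2897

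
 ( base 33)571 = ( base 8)13055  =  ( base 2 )1011000101101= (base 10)5677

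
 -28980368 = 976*( - 29693)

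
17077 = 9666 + 7411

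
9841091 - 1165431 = 8675660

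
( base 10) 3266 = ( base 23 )640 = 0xCC2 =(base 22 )6ga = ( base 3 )11110222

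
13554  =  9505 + 4049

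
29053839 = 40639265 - 11585426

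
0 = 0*771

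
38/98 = 19/49 = 0.39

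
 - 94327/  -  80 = 1179 + 7/80 =1179.09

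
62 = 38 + 24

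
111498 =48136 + 63362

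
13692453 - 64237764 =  - 50545311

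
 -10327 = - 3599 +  - 6728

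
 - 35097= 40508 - 75605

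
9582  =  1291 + 8291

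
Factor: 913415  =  5^1 *31^1*71^1*83^1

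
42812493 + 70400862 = 113213355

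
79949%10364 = 7401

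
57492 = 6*9582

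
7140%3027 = 1086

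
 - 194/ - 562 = 97/281 = 0.35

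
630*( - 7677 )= - 4836510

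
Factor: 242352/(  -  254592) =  - 99/104=- 2^(- 3)*3^2*11^1*13^(-1)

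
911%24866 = 911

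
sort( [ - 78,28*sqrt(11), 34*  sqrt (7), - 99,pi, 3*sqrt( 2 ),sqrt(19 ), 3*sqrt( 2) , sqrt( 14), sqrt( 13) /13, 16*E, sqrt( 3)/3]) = [-99, - 78,sqrt(13)/13, sqrt( 3)/3, pi,sqrt( 14),3 * sqrt ( 2), 3*sqrt(2), sqrt( 19),  16*E, 34*sqrt( 7), 28*sqrt( 11)]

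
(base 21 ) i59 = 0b1111101110100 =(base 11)6060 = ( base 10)8052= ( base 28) a7g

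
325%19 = 2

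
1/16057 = 1/16057= 0.00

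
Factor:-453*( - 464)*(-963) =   -  2^4*3^3*29^1*107^1*151^1=- 202414896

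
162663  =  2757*59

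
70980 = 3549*20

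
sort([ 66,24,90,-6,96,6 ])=[-6,  6, 24, 66  ,  90, 96 ] 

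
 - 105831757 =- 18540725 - 87291032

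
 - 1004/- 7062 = 502/3531 = 0.14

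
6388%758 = 324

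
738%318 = 102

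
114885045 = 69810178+45074867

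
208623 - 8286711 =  - 8078088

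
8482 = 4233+4249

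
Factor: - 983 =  - 983^1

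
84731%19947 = 4943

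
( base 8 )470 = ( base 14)184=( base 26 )c0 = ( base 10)312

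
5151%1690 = 81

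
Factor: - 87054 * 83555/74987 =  - 2^1*  3^1*5^1*401^( - 1)*983^1 * 1319^1 = - 38897310/401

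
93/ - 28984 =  -93/28984=-0.00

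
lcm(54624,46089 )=1474848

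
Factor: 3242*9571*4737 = 146985235134 = 2^1*3^1 * 17^1*563^1*1579^1*1621^1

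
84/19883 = 84/19883 = 0.00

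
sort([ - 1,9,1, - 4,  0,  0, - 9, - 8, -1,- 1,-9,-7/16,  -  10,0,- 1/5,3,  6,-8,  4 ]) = [ - 10,-9, - 9,-8, -8, - 4,-1,-1,- 1, - 7/16, - 1/5, 0 , 0 , 0,1,3,4 , 6,9 ]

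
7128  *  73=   520344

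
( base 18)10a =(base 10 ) 334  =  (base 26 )cm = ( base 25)D9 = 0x14e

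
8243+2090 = 10333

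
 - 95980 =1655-97635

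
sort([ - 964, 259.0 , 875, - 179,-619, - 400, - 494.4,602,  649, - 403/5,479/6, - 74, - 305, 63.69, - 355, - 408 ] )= [ - 964, - 619, - 494.4, - 408, - 400, - 355,  -  305, - 179, - 403/5, - 74, 63.69 , 479/6, 259.0, 602,649, 875 ] 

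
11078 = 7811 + 3267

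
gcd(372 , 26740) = 4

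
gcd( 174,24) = 6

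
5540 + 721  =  6261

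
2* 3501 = 7002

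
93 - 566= - 473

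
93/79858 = 93/79858 = 0.00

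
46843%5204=7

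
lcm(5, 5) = 5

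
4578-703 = 3875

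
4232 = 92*46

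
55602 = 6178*9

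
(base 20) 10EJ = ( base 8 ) 20153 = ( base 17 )1bc3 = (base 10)8299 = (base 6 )102231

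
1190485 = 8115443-6924958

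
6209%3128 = 3081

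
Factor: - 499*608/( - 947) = 303392/947 = 2^5*19^1*499^1*947^( - 1)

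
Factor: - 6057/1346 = -9/2  =  - 2^( -1)*3^2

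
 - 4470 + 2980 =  - 1490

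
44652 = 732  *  61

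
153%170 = 153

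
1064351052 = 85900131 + 978450921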